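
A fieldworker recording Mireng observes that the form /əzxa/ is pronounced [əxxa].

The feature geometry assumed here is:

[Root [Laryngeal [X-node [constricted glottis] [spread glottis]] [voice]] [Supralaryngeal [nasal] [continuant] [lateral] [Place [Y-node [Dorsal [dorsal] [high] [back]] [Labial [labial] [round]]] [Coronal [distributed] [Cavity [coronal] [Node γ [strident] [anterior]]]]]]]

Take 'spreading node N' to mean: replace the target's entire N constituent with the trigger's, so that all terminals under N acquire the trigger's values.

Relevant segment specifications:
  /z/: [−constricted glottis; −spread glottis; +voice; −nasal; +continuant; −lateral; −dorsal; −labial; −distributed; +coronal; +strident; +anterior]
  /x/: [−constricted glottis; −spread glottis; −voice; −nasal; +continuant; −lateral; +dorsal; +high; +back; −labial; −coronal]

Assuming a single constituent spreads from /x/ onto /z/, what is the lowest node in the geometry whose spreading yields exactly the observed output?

The alternation /z/ → [x] changes [voice], [coronal], [anterior], [distributed], [strident], [dorsal], [high], [back] and nothing else.
These terminals are all dominated by Root, and no proper subconstituent of Root covers them all; Root is their lowest common ancestor.
Spreading Root from /x/ overwrites each of those terminals with /x/'s values, yielding exactly [x].

Root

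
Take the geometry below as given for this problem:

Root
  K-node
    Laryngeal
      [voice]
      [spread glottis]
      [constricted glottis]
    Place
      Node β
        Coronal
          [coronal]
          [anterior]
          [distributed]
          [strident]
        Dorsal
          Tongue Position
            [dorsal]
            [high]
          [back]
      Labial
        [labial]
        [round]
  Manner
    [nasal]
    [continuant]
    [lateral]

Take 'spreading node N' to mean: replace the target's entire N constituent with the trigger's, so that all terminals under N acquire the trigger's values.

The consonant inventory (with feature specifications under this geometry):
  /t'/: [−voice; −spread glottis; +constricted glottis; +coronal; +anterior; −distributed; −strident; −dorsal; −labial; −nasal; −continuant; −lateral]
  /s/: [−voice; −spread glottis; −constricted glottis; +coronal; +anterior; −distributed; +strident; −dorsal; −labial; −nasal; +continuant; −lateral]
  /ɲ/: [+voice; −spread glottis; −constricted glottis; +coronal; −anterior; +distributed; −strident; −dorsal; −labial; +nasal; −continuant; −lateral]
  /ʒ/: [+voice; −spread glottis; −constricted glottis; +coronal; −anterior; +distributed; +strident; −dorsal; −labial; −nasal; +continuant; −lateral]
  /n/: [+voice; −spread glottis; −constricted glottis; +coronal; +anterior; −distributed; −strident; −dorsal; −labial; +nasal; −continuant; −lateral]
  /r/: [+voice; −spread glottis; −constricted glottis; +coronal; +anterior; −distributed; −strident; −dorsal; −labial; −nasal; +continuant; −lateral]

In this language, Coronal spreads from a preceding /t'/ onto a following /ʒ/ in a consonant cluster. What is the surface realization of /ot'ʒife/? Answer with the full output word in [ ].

[ot'rife]

Terminals under Coronal in this geometry: [coronal], [anterior], [distributed], [strident].
Spreading Coronal from /t'/ onto /ʒ/ replaces those values with /t'/'s: [+coronal], [+anterior], [−distributed], [−strident]. Features outside Coronal ([voice], [spread glottis], [constricted glottis], …) stay as in /ʒ/.
Among the inventory, only /r/ has exactly this specification, giving the surface form [ot'rife].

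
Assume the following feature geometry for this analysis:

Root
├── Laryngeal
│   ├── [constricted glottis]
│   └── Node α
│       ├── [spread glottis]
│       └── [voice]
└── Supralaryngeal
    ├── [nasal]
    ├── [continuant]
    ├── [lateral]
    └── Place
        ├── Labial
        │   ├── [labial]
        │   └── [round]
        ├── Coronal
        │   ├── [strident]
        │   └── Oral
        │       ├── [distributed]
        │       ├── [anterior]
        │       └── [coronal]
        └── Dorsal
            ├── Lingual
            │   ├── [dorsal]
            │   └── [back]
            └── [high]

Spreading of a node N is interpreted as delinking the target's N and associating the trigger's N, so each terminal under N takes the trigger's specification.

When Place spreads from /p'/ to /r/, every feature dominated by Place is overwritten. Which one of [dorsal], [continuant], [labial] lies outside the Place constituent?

[continuant]

The terminals dominated by Place are [labial], [round], [strident], [distributed], [anterior], [coronal], [dorsal], [back], [high].
Spreading Place replaces [labial], [dorsal] with the trigger's values, since each sits inside the Place constituent.
[continuant] attaches under Supralaryngeal, not under Place, so /r/ retains its own value for [continuant].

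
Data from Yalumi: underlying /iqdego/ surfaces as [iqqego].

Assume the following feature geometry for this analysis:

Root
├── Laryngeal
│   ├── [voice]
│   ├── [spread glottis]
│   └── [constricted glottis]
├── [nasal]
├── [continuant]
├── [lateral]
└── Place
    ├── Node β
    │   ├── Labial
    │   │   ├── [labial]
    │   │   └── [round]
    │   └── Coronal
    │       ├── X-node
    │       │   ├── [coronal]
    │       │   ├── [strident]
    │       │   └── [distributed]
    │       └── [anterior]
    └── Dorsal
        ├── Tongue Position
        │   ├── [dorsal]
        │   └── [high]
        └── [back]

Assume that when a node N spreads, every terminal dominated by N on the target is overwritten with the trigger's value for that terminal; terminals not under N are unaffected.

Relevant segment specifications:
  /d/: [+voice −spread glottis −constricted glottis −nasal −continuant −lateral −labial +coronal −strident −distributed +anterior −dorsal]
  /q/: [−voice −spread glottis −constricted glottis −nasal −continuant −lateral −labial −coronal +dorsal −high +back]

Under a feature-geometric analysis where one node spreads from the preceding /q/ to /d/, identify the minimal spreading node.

Feature comparison: [voice], [coronal], [anterior], [distributed], [strident], [dorsal], [high], [back] differ between /d/ and [q]; the remaining terminals match.
In this geometry the lowest node dominating all of them is Root: every daughter of Root dominates only a proper subset, so no lower node suffices.
Spreading Root from /q/ overwrites each of those terminals with /q/'s values, yielding exactly [q].

Root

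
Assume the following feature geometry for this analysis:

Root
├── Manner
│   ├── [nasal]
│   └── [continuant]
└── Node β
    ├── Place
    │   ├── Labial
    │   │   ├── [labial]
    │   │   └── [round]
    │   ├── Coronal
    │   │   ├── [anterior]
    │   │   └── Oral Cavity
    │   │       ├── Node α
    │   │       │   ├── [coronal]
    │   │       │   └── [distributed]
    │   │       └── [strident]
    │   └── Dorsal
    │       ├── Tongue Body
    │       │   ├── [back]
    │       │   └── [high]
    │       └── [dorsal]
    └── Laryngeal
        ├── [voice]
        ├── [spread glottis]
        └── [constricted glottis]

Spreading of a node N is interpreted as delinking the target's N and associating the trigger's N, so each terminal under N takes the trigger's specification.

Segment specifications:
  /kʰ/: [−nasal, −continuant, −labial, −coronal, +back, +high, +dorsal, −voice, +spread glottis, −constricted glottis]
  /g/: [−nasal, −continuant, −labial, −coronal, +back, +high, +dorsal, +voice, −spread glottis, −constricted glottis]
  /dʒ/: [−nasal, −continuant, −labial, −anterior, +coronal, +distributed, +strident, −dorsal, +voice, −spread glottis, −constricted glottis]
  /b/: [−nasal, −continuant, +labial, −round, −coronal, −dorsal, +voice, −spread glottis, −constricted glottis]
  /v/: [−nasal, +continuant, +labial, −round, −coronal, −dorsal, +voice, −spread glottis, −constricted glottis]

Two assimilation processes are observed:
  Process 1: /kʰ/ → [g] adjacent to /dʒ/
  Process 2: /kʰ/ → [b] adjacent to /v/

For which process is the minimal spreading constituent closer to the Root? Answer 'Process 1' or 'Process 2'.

Process 2

Process 1: the features that change are [voice], [spread glottis]; the minimal node is Laryngeal (depth 2).
In Process 2, [voice], [spread glottis], [labial], [round], [dorsal], [high], [back] change, so the minimal spreading node is Node β at depth 1.
Node β (depth 1) sits above Laryngeal (depth 2), making Process 2 the one with the higher spreading node.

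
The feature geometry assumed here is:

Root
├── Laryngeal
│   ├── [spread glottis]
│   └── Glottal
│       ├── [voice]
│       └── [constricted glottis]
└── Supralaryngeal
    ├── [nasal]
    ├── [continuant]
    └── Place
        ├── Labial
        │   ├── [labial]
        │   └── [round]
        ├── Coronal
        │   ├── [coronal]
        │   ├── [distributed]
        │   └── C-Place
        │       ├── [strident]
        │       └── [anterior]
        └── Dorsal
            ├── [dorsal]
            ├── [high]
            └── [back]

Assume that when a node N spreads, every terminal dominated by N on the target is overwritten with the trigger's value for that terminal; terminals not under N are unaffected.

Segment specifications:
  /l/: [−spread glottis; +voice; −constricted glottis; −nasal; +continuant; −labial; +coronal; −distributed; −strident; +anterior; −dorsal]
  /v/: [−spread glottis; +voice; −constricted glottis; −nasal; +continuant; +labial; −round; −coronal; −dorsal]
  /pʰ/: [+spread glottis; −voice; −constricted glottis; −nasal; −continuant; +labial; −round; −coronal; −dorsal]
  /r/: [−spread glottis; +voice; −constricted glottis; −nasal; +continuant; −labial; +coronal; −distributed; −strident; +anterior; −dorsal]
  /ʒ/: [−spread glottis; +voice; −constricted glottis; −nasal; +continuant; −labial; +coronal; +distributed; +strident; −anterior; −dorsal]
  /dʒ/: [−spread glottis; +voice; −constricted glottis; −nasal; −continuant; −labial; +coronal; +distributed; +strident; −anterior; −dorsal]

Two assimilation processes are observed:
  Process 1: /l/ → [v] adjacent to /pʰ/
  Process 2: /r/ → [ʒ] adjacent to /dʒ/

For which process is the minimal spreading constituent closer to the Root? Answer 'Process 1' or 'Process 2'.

In Process 1, [labial], [round], [coronal], [anterior], [distributed], [strident] change, so the minimal spreading node is Place at depth 2.
In Process 2, [anterior], [distributed], [strident] change, so the minimal spreading node is Coronal at depth 3.
Depth 2 < depth 3; Process 1 involves the structurally higher constituent Place.

Process 1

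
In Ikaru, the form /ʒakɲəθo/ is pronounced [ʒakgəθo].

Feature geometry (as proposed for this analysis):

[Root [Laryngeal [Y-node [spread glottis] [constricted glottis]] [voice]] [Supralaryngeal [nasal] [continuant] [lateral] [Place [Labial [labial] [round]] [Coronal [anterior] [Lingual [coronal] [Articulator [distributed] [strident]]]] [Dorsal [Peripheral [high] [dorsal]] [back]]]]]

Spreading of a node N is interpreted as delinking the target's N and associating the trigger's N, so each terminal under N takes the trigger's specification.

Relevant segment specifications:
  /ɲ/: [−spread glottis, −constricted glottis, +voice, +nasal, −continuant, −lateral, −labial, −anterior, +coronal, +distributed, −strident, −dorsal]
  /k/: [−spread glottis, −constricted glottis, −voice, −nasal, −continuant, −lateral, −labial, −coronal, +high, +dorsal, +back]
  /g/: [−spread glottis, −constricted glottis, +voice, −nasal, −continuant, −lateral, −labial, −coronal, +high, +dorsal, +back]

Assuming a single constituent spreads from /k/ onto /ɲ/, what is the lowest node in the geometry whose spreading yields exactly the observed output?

/ɲ/ and [g] differ in [nasal], [coronal], [anterior], [distributed], [strident], [dorsal], [high], [back]; every other specified feature is identical.
Tracing each changed feature up the tree, the paths first meet at Supralaryngeal; any lower node misses at least one of them.
If Supralaryngeal spreads, every terminal under it takes /k/'s value, producing [g] as observed.
Since [voice] is preserved even though /k/ disagrees there, no node above Supralaryngeal spread.

Supralaryngeal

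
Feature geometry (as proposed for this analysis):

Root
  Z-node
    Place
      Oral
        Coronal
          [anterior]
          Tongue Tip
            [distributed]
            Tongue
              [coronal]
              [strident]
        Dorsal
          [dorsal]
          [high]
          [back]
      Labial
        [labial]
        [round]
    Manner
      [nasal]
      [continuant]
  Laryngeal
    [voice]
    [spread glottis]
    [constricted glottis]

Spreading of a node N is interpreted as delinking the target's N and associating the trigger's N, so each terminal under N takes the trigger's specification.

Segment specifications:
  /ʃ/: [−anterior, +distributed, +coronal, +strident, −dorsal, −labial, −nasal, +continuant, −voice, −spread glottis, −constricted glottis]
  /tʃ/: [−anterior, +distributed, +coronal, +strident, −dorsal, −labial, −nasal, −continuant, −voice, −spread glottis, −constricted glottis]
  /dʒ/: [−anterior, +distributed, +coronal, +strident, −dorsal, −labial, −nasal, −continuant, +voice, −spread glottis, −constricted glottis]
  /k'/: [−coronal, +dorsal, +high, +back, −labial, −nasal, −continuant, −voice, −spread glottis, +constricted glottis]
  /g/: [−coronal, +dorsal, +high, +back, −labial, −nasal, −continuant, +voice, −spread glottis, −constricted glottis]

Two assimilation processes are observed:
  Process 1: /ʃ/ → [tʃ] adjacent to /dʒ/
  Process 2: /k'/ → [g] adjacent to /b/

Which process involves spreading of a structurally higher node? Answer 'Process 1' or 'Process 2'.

Process 1 alters [continuant]; the lowest dominating node is [continuant] (depth 3 from Root).
Process 2: the features that change are [voice], [constricted glottis]; the minimal node is Laryngeal (depth 1).
Laryngeal (depth 1) sits above [continuant] (depth 3), making Process 2 the one with the higher spreading node.

Process 2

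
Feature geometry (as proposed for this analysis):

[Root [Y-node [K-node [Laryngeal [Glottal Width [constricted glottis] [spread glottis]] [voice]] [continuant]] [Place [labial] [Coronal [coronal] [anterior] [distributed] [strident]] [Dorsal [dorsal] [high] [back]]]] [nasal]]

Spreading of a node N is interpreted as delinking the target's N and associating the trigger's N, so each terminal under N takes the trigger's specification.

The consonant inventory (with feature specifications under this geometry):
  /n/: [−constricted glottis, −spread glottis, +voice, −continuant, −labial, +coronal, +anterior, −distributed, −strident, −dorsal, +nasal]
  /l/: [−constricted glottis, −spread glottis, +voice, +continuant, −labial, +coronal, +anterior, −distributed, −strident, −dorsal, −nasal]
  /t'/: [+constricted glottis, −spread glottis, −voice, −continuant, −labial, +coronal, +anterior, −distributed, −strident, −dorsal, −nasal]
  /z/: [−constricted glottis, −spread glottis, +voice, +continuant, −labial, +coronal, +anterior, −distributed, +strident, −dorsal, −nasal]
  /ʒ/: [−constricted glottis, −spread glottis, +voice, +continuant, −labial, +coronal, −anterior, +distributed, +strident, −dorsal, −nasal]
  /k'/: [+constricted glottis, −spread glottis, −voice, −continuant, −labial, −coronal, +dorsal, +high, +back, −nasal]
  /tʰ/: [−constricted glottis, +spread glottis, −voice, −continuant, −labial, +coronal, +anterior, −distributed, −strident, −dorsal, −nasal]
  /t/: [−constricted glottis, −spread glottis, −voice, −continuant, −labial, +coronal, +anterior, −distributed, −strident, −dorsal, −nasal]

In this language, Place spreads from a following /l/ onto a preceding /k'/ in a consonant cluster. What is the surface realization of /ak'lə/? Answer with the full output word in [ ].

[at'lə]

Place immediately or transitively dominates [labial], [coronal], [anterior], [distributed], [strident], [dorsal], [high], [back].
The target acquires /l/'s values for everything under Place — [−labial], [+coronal], [+anterior], [−distributed], [−strident], [−dorsal] — while keeping its own [constricted glottis], [spread glottis], [voice], ….
Among the inventory, only /t'/ has exactly this specification, giving the surface form [at'lə].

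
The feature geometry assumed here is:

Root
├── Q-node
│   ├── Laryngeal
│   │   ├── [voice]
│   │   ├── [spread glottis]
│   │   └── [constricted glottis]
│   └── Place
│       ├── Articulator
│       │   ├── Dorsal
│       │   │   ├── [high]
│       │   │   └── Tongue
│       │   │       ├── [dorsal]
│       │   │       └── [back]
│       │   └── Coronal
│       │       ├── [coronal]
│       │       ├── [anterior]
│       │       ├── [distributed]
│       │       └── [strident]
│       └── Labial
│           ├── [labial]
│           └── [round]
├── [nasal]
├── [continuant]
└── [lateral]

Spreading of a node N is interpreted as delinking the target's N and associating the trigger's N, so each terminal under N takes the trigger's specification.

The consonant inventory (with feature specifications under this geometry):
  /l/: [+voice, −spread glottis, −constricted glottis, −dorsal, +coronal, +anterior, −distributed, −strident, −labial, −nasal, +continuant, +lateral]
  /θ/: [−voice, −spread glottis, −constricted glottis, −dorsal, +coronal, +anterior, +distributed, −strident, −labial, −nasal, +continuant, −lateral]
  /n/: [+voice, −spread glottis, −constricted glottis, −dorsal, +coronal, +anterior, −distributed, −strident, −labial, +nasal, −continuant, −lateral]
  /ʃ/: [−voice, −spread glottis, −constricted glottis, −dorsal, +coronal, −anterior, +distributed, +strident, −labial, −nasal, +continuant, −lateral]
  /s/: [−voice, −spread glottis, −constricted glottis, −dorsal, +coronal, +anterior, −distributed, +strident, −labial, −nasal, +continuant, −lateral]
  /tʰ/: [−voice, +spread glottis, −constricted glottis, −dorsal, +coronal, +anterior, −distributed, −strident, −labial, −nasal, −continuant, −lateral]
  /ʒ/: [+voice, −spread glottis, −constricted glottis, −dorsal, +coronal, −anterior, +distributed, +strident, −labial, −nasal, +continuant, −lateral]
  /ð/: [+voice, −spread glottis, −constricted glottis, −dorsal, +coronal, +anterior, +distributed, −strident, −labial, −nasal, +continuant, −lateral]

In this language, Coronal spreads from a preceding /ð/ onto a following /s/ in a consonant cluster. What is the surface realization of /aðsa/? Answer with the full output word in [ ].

[aðθa]

Coronal immediately or transitively dominates [coronal], [anterior], [distributed], [strident].
Spreading Coronal from /ð/ onto /s/ replaces those values with /ð/'s: [+coronal], [+anterior], [+distributed], [−strident]. Features outside Coronal ([voice], [spread glottis], [constricted glottis], …) stay as in /s/.
This feature bundle is that of [θ], so /aðsa/ surfaces as [aðθa].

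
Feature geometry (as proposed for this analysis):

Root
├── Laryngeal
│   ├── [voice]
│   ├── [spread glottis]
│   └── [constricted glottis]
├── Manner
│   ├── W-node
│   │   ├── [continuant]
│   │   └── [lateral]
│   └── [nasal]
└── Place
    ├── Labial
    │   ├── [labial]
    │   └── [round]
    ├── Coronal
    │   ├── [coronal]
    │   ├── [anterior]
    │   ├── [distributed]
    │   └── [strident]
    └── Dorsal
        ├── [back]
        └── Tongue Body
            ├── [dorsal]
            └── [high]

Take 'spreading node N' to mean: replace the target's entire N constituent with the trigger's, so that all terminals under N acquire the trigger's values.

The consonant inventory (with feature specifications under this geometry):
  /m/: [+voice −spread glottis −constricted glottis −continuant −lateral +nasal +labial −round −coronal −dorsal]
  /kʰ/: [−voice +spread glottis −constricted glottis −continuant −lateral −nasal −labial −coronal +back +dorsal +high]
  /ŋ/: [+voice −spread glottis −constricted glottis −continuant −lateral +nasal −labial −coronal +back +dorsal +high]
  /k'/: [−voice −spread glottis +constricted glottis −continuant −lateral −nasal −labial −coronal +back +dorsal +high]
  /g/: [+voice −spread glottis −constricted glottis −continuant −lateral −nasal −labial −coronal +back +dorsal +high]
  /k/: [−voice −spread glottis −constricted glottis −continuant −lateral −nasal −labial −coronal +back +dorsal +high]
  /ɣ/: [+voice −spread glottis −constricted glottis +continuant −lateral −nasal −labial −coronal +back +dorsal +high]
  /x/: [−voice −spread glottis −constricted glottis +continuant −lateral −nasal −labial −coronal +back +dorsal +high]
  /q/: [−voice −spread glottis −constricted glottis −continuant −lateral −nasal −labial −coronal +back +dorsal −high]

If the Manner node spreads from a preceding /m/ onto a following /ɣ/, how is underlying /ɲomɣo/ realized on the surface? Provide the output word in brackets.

The Manner node dominates the terminals [continuant], [lateral], [nasal].
The target acquires /m/'s values for everything under Manner — [−continuant], [−lateral], [+nasal] — while keeping its own [voice], [spread glottis], [constricted glottis], ….
Among the inventory, only /ŋ/ has exactly this specification, giving the surface form [ɲomŋo].

[ɲomŋo]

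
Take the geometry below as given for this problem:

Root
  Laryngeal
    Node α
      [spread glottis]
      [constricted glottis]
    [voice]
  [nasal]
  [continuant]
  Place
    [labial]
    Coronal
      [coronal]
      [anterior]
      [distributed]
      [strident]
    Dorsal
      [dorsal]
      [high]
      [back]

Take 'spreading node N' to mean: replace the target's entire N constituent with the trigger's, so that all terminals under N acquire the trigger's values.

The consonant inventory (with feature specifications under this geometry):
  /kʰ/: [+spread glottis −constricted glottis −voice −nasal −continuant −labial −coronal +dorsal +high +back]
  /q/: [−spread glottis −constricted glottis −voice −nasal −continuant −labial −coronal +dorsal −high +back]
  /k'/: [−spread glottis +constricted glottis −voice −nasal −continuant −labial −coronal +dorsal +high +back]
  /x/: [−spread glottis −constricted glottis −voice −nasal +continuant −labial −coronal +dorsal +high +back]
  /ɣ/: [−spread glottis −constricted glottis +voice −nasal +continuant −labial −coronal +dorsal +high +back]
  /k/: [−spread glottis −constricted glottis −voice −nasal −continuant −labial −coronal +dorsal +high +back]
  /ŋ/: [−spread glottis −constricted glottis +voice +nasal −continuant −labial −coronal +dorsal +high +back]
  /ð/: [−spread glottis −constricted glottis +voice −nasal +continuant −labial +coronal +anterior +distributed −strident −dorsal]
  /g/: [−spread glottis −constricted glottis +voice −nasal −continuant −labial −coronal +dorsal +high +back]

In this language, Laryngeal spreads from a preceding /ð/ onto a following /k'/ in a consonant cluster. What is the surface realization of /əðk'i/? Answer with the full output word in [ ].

The Laryngeal node dominates the terminals [spread glottis], [constricted glottis], [voice].
After delinking /k'/'s Laryngeal and linking /ð/'s, the affected terminals become [−spread glottis], [−constricted glottis], [+voice]; [nasal], [continuant], [labial], … (outside Laryngeal) are retained from /k'/.
This feature bundle is that of [g], so /əðk'i/ surfaces as [əðgi].

[əðgi]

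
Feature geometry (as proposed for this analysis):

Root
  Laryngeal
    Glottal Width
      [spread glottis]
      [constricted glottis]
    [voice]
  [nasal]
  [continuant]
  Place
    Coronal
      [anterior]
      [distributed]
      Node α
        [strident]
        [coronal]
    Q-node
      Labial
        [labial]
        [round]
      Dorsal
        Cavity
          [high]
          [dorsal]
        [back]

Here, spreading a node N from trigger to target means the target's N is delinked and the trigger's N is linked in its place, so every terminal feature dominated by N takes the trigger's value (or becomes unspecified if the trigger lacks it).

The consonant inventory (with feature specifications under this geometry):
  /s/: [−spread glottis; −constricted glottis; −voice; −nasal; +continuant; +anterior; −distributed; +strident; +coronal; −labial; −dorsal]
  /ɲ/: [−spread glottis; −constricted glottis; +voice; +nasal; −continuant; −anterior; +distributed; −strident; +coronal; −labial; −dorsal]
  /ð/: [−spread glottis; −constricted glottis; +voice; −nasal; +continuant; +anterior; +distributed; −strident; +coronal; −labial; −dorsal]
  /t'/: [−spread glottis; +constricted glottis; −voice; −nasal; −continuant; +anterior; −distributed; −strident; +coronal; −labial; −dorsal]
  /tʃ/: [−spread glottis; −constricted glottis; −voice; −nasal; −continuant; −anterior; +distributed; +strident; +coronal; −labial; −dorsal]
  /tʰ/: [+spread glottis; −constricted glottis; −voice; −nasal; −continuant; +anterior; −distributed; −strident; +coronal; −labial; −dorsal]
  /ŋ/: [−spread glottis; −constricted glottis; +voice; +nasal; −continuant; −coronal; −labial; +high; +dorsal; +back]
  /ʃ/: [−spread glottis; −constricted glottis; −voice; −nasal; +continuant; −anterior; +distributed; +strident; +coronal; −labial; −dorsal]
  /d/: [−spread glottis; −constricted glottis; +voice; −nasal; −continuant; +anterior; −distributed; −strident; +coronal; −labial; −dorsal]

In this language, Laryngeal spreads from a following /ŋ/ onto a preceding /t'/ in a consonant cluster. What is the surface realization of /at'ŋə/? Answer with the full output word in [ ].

Terminals under Laryngeal in this geometry: [spread glottis], [constricted glottis], [voice].
The target acquires /ŋ/'s values for everything under Laryngeal — [−spread glottis], [−constricted glottis], [+voice] — while keeping its own [nasal], [continuant], [anterior], ….
Among the inventory, only /d/ has exactly this specification, giving the surface form [adŋə].

[adŋə]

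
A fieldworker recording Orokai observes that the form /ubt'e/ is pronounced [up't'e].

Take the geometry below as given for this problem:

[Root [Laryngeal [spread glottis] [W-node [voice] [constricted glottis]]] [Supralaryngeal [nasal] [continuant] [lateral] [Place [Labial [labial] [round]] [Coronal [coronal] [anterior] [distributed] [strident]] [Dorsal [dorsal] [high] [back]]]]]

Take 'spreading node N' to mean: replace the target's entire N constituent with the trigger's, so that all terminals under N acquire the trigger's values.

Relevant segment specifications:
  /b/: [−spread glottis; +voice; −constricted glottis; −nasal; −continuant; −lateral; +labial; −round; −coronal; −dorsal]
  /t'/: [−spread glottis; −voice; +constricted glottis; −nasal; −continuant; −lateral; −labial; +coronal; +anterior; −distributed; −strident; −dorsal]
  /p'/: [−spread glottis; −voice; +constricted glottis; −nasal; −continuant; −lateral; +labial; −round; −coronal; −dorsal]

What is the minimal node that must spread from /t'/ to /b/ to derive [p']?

W-node

Feature comparison: [voice], [constricted glottis] differ between /b/ and [p']; the remaining terminals match.
The smallest constituent containing every changed terminal is W-node — each of its daughters lacks at least one of the affected features.
If W-node spreads, every terminal under it takes /t'/'s value, producing [p'] as observed.
[labial], [coronal] stay as in /b/ although /t'/ differs there, so no node dominating them spread; among the remaining candidates W-node is the lowest that derives the output.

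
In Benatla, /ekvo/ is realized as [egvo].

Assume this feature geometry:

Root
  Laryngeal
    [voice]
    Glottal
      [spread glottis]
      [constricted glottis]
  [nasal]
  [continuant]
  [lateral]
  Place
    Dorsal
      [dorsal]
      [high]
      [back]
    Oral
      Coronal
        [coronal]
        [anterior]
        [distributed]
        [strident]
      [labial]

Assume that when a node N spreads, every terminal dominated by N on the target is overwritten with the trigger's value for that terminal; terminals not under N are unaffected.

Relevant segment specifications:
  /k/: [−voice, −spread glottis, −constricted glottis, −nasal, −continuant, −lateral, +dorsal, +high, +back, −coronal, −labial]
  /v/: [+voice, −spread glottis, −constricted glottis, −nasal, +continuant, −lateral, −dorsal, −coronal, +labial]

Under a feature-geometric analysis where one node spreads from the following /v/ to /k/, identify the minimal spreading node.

[voice]

Comparing /k/ with its surface form [g], the only feature that changes is [voice].
Only a single terminal changes, and /v/ supplies the new value, so [voice] itself is the minimal spreading constituent.
Features on which the two segments disagree outside [voice], such as [continuant], [labial], are unchanged — nothing dominating them spread, and [voice] is the minimal sufficient constituent.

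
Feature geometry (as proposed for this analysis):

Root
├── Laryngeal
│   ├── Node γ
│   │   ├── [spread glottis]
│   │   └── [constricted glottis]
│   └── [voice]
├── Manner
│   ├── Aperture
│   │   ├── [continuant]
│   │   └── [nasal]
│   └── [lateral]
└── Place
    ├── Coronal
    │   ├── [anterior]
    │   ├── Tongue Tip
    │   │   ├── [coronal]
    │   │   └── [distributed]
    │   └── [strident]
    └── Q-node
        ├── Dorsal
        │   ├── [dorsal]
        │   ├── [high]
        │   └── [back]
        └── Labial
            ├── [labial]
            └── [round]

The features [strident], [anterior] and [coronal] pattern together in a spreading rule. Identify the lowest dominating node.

[strident]: Root ▹ Place ▹ Coronal ▹ [strident].
[anterior]: Root ▹ Place ▹ Coronal ▹ [anterior].
[coronal]: Root ▹ Place ▹ Coronal ▹ Tongue Tip ▹ [coronal].
The lowest node appearing on every path is Coronal; each proper daughter of Coronal fails to dominate at least one of the listed features.

Coronal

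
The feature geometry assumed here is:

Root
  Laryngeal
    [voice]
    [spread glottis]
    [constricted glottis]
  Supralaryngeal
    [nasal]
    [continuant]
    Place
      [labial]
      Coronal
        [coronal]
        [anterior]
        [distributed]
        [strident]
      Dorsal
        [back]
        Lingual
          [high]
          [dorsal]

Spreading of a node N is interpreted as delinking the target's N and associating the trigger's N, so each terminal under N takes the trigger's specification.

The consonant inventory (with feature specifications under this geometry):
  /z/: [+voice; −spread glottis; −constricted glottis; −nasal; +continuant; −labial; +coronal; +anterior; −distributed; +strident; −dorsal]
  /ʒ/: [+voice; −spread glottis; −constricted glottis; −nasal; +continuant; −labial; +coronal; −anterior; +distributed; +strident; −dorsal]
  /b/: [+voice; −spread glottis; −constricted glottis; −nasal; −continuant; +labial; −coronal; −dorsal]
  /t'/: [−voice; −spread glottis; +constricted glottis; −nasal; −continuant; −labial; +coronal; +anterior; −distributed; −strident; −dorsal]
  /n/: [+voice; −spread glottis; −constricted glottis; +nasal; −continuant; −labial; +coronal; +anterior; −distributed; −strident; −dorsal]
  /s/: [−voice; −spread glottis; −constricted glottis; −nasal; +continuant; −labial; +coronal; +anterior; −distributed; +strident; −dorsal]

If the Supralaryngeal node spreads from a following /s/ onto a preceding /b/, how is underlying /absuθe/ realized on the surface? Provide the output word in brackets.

[azsuθe]

Supralaryngeal immediately or transitively dominates [nasal], [continuant], [labial], [coronal], [anterior], [distributed], [strident], [back], [high], [dorsal].
Spreading Supralaryngeal from /s/ onto /b/ replaces those values with /s/'s: [−nasal], [+continuant], [−labial], [+coronal], [+anterior], [−distributed], [+strident], [−dorsal]. Features outside Supralaryngeal ([voice], [spread glottis], [constricted glottis]) stay as in /b/.
Among the inventory, only /z/ has exactly this specification, giving the surface form [azsuθe].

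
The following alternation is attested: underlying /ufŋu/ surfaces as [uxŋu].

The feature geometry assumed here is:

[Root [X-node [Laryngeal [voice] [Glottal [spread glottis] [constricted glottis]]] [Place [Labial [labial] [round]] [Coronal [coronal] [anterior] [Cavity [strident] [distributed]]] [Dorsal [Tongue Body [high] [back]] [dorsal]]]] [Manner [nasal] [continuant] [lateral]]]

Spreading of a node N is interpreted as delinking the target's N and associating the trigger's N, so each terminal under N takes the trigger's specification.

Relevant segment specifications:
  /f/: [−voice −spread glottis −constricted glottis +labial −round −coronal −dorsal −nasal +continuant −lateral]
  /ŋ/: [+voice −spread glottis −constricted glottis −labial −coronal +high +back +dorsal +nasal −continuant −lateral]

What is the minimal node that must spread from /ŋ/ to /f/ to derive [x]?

Place

Comparing /f/ with its surface form [x], the features that change are [labial], [round], [dorsal], [high], [back].
The smallest constituent containing every changed terminal is Place — each of its daughters lacks at least one of the affected features.
Spreading Place from /ŋ/ overwrites each of those terminals with /ŋ/'s values, yielding exactly [x].
Had X-node or a higher node spread, [voice] would have taken /ŋ/'s value; it stays as in /f/, confirming the spreading constituent is exactly Place.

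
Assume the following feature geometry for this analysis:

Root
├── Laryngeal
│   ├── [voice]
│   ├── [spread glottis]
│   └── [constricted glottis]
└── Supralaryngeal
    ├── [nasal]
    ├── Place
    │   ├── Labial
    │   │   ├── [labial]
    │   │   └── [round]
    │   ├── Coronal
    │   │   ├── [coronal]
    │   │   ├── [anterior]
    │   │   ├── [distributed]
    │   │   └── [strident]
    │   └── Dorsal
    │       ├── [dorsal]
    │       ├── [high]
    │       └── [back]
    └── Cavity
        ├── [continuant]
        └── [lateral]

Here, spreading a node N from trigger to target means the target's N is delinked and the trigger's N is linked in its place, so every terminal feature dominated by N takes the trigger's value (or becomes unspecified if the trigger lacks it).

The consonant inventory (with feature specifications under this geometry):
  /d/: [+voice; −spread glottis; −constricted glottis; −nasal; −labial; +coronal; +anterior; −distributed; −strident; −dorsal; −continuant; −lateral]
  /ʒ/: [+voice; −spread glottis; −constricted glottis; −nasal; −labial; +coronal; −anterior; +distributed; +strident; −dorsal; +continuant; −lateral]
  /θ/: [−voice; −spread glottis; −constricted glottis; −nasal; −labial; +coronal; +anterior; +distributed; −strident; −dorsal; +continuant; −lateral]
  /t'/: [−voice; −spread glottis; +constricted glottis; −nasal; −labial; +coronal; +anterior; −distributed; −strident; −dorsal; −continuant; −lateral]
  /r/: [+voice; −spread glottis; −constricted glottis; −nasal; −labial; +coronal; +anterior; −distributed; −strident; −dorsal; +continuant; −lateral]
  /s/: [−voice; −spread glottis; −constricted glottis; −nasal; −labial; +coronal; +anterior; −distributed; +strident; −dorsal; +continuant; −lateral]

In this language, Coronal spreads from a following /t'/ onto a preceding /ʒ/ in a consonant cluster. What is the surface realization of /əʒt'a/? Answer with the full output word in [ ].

Terminals under Coronal in this geometry: [coronal], [anterior], [distributed], [strident].
The target acquires /t'/'s values for everything under Coronal — [+coronal], [+anterior], [−distributed], [−strident] — while keeping its own [voice], [spread glottis], [constricted glottis], ….
The resulting bundle matches /r/ in the inventory; substituting it for /ʒ/ gives [ərt'a].

[ərt'a]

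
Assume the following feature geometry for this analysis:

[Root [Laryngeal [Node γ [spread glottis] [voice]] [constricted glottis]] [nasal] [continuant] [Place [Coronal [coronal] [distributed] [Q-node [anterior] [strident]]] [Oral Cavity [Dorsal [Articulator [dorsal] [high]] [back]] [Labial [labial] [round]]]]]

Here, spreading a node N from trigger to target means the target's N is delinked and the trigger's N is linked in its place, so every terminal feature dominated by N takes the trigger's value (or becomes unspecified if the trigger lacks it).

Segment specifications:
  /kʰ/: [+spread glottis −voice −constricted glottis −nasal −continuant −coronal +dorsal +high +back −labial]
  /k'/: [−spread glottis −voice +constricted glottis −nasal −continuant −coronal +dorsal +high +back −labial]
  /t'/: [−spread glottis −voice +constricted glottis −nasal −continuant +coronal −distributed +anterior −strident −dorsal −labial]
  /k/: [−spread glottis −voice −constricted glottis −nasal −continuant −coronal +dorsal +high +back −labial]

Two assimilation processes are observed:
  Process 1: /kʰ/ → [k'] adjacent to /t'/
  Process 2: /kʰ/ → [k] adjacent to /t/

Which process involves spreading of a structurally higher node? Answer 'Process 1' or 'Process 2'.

In Process 1, [spread glottis], [constricted glottis] change, so the minimal spreading node is Laryngeal at depth 1.
In Process 2, [spread glottis] changes, so the minimal spreading node is [spread glottis] at depth 3.
Laryngeal (depth 1) sits above [spread glottis] (depth 3), making Process 1 the one with the higher spreading node.

Process 1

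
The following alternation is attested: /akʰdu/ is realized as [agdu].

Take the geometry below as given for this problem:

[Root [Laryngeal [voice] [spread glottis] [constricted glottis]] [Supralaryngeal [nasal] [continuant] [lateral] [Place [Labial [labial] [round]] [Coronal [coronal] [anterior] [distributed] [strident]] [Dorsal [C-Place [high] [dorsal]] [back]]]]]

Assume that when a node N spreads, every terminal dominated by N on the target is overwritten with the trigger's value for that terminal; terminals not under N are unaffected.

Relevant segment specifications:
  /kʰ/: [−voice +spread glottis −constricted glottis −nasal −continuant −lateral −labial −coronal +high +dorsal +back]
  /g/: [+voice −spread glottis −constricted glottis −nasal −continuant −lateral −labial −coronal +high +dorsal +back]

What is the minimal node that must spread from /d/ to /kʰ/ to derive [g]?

/kʰ/ and [g] differ in [voice], [spread glottis]; every other specified feature is identical.
Tracing each changed feature up the tree, the paths first meet at Laryngeal; any lower node misses at least one of them.
Spreading Laryngeal from /d/ overwrites each of those terminals with /d/'s values, yielding exactly [g].
[coronal], [dorsal] — on which /d/ differs from /kʰ/ — are unchanged, so Root cannot have spread; the constituent is no larger than Laryngeal.

Laryngeal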